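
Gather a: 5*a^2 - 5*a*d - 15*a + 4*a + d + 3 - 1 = 5*a^2 + a*(-5*d - 11) + d + 2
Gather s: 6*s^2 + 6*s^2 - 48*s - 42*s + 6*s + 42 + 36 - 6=12*s^2 - 84*s + 72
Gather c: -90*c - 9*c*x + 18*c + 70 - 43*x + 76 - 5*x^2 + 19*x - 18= c*(-9*x - 72) - 5*x^2 - 24*x + 128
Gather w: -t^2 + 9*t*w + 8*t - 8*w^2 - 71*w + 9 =-t^2 + 8*t - 8*w^2 + w*(9*t - 71) + 9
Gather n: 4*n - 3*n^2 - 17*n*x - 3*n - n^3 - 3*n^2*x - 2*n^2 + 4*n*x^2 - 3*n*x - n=-n^3 + n^2*(-3*x - 5) + n*(4*x^2 - 20*x)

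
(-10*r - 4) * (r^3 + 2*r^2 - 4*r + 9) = -10*r^4 - 24*r^3 + 32*r^2 - 74*r - 36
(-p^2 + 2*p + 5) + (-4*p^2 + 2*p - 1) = -5*p^2 + 4*p + 4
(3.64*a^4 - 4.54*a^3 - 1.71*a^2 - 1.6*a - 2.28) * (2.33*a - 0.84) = 8.4812*a^5 - 13.6358*a^4 - 0.1707*a^3 - 2.2916*a^2 - 3.9684*a + 1.9152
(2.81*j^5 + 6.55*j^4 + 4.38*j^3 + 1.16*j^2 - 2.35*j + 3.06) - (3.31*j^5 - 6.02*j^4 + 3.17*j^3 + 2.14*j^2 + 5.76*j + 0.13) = -0.5*j^5 + 12.57*j^4 + 1.21*j^3 - 0.98*j^2 - 8.11*j + 2.93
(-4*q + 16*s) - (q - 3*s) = -5*q + 19*s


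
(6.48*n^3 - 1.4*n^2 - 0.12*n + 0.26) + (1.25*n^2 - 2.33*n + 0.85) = 6.48*n^3 - 0.15*n^2 - 2.45*n + 1.11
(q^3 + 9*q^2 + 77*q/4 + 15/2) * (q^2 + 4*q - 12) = q^5 + 13*q^4 + 173*q^3/4 - 47*q^2/2 - 201*q - 90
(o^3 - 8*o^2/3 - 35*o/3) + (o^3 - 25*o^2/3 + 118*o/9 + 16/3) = 2*o^3 - 11*o^2 + 13*o/9 + 16/3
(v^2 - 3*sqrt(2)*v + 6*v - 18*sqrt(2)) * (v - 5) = v^3 - 3*sqrt(2)*v^2 + v^2 - 30*v - 3*sqrt(2)*v + 90*sqrt(2)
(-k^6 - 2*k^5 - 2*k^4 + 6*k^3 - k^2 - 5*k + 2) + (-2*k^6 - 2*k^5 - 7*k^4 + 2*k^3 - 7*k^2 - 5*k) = -3*k^6 - 4*k^5 - 9*k^4 + 8*k^3 - 8*k^2 - 10*k + 2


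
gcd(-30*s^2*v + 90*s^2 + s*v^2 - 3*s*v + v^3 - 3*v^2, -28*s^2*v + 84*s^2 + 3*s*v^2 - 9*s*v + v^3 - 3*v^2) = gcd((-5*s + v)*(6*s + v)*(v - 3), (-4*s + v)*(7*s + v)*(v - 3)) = v - 3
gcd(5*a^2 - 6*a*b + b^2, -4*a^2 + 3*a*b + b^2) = a - b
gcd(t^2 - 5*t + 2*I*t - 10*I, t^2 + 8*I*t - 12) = t + 2*I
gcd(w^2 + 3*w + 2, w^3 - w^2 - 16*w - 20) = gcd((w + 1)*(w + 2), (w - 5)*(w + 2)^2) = w + 2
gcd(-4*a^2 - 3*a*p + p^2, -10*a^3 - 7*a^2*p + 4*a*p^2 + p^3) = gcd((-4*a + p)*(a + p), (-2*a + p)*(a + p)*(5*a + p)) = a + p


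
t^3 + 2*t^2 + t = t*(t + 1)^2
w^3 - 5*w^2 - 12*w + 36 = (w - 6)*(w - 2)*(w + 3)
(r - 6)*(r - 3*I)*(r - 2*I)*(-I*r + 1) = -I*r^4 - 4*r^3 + 6*I*r^3 + 24*r^2 + I*r^2 - 6*r - 6*I*r + 36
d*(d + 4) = d^2 + 4*d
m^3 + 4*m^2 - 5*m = m*(m - 1)*(m + 5)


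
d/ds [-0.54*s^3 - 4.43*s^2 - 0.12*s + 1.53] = -1.62*s^2 - 8.86*s - 0.12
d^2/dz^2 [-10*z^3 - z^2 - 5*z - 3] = -60*z - 2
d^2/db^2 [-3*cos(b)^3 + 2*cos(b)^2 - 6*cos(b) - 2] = 33*cos(b)/4 - 4*cos(2*b) + 27*cos(3*b)/4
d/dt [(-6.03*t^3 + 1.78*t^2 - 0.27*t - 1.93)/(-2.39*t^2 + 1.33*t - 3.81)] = (14.4117*t^4 - 16.0398*t^3 + 70.645*t^2 - 22.789*t + 3.5956)/(5.7121*t^4 - 6.3574*t^3 + 19.9807*t^2 - 10.1346*t + 14.5161)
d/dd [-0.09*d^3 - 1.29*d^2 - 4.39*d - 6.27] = -0.27*d^2 - 2.58*d - 4.39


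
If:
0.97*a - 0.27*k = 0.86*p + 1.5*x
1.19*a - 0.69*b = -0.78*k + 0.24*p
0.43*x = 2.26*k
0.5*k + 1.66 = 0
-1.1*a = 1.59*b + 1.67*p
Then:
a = -5.72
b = -22.32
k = -3.32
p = 25.02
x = -17.45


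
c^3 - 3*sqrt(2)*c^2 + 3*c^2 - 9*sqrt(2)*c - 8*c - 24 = (c + 3)*(c - 4*sqrt(2))*(c + sqrt(2))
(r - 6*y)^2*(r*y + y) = r^3*y - 12*r^2*y^2 + r^2*y + 36*r*y^3 - 12*r*y^2 + 36*y^3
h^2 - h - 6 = (h - 3)*(h + 2)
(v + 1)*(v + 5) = v^2 + 6*v + 5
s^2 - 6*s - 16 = (s - 8)*(s + 2)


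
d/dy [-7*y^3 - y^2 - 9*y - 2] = -21*y^2 - 2*y - 9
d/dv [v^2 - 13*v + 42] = 2*v - 13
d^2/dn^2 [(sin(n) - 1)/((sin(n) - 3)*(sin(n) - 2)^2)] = 2*(-2*sin(n)^5 + 7*sin(n)^4 + 8*sin(n)^3 - 43*sin(n)^2 + 23*sin(n) + 5)/((sin(n) - 3)^3*(sin(n) - 2)^4)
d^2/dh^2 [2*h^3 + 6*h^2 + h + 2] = 12*h + 12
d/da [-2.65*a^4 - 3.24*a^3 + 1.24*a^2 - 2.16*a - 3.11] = -10.6*a^3 - 9.72*a^2 + 2.48*a - 2.16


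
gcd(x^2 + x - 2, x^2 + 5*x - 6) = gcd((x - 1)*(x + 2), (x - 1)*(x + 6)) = x - 1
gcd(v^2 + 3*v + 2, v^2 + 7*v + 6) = v + 1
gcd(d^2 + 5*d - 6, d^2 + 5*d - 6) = d^2 + 5*d - 6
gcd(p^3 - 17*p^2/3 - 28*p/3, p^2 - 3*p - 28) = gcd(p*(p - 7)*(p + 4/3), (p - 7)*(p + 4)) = p - 7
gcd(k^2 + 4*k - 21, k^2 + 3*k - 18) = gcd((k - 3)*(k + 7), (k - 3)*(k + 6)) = k - 3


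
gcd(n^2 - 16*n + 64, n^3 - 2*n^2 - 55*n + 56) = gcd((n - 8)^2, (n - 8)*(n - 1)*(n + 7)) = n - 8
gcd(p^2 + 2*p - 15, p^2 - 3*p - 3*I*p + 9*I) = p - 3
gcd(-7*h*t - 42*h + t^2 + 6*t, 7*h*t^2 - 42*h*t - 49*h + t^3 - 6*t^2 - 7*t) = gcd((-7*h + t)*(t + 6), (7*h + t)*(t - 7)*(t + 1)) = 1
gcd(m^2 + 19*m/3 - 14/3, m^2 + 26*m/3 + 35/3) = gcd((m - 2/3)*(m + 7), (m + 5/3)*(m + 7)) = m + 7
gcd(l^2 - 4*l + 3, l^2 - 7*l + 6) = l - 1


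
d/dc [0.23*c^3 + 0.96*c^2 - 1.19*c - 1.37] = 0.69*c^2 + 1.92*c - 1.19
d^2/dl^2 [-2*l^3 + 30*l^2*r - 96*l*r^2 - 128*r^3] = -12*l + 60*r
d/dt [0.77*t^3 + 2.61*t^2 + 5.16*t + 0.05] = 2.31*t^2 + 5.22*t + 5.16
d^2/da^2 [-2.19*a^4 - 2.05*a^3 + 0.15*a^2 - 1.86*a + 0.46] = -26.28*a^2 - 12.3*a + 0.3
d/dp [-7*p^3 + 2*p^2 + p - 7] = -21*p^2 + 4*p + 1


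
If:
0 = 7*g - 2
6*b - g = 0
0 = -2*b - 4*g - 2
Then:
No Solution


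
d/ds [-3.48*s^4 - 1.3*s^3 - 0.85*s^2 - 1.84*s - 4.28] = -13.92*s^3 - 3.9*s^2 - 1.7*s - 1.84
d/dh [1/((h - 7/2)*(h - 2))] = 2*(11 - 4*h)/(4*h^4 - 44*h^3 + 177*h^2 - 308*h + 196)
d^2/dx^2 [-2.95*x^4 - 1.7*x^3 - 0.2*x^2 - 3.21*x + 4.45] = -35.4*x^2 - 10.2*x - 0.4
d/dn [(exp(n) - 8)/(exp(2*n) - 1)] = (-2*(exp(n) - 8)*exp(n) + exp(2*n) - 1)*exp(n)/(1 - exp(2*n))^2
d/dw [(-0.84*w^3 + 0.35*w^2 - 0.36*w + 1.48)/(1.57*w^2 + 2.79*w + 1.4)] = (-1.3188*w^4 - 4.6872*w^3 - 1.9863*w^2 - 3.6672*w - 4.6332)/(2.4649*w^4 + 8.7606*w^3 + 12.1801*w^2 + 7.812*w + 1.96)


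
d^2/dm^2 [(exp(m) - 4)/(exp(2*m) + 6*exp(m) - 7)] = (exp(4*m) - 22*exp(3*m) - 30*exp(2*m) - 214*exp(m) - 119)*exp(m)/(exp(6*m) + 18*exp(5*m) + 87*exp(4*m) - 36*exp(3*m) - 609*exp(2*m) + 882*exp(m) - 343)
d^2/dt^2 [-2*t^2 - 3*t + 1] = -4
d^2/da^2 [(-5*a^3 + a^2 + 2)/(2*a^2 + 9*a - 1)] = 2*(-433*a^3 + 165*a^2 + 93*a + 167)/(8*a^6 + 108*a^5 + 474*a^4 + 621*a^3 - 237*a^2 + 27*a - 1)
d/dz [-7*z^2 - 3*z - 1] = -14*z - 3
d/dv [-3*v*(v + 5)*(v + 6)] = -9*v^2 - 66*v - 90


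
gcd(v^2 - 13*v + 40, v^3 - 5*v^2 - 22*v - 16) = v - 8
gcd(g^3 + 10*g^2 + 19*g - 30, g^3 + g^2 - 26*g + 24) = g^2 + 5*g - 6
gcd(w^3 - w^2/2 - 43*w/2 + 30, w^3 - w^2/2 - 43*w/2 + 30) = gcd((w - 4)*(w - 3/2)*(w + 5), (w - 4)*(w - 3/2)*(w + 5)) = w^3 - w^2/2 - 43*w/2 + 30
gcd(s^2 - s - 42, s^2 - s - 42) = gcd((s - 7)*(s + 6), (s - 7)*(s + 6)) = s^2 - s - 42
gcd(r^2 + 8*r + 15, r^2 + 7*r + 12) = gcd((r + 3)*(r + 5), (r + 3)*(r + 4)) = r + 3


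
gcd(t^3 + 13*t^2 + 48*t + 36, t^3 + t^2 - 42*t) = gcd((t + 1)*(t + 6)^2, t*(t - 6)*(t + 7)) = 1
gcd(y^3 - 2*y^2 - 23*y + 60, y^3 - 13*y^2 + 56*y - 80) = y - 4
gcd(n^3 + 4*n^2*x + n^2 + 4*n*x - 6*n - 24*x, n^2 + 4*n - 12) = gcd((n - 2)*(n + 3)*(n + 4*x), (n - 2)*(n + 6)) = n - 2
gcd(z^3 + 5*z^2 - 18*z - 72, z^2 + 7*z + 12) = z + 3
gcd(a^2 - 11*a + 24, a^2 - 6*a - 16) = a - 8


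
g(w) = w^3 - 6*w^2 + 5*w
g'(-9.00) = 356.00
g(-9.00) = -1260.00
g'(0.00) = 5.00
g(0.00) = 0.00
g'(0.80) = -2.68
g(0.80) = 0.67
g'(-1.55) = 30.81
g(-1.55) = -25.89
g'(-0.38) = 9.99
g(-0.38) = -2.82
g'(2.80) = -5.08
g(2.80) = -11.09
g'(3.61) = 0.78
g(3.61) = -13.10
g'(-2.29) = 48.21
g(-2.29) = -54.92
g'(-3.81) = 94.27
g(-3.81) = -161.45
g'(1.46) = -6.13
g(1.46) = -2.38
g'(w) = 3*w^2 - 12*w + 5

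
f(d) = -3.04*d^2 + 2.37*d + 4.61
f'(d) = 2.37 - 6.08*d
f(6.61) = -112.55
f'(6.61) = -37.82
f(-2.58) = -21.74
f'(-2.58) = 18.06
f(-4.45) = -66.14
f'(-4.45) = 29.43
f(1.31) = 2.50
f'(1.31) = -5.59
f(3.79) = -30.07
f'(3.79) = -20.67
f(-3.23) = -34.76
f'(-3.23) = 22.01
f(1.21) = 3.03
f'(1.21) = -4.99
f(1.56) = 0.91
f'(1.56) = -7.11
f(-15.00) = -714.94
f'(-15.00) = 93.57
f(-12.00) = -461.59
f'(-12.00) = 75.33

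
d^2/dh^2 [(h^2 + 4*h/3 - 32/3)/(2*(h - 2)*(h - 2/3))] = 12*(9*h^3 - 81*h^2 + 180*h - 124)/(27*h^6 - 216*h^5 + 684*h^4 - 1088*h^3 + 912*h^2 - 384*h + 64)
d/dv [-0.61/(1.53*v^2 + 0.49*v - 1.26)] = (1.8666*v + 0.2989)/(1.53*v^2 + 0.49*v - 1.26)^2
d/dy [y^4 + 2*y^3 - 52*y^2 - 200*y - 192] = 4*y^3 + 6*y^2 - 104*y - 200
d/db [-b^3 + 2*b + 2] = 2 - 3*b^2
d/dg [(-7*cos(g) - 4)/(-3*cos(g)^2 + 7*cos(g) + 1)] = (-21*sin(g)^2 + 24*cos(g))*sin(g)/(-3*cos(g)^2 + 7*cos(g) + 1)^2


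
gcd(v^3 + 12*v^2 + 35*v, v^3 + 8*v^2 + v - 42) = v + 7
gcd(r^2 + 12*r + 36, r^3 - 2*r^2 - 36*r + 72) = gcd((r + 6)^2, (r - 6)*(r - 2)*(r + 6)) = r + 6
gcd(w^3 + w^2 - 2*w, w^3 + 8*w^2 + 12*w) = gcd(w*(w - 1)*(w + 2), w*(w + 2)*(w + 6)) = w^2 + 2*w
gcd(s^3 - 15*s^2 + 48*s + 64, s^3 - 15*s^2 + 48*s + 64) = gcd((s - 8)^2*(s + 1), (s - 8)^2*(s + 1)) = s^3 - 15*s^2 + 48*s + 64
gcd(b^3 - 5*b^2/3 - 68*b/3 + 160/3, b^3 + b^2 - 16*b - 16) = b - 4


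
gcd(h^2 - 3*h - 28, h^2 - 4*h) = 1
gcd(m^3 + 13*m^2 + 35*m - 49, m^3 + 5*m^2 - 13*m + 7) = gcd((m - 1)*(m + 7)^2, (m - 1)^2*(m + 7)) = m^2 + 6*m - 7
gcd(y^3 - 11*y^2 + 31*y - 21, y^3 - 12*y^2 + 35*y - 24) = y^2 - 4*y + 3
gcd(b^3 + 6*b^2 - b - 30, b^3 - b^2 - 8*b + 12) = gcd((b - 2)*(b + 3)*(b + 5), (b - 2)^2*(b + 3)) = b^2 + b - 6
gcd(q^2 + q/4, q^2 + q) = q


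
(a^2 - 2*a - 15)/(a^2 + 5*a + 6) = (a - 5)/(a + 2)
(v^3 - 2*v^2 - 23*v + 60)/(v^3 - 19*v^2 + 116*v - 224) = (v^2 + 2*v - 15)/(v^2 - 15*v + 56)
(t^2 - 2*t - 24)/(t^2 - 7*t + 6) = (t + 4)/(t - 1)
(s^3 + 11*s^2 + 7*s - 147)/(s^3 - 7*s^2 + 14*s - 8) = (s^3 + 11*s^2 + 7*s - 147)/(s^3 - 7*s^2 + 14*s - 8)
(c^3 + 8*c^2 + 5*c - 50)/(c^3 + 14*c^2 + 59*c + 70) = (c^2 + 3*c - 10)/(c^2 + 9*c + 14)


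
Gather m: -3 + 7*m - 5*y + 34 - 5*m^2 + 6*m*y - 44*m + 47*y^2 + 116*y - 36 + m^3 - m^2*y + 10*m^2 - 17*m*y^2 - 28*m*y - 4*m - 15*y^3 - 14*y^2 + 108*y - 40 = m^3 + m^2*(5 - y) + m*(-17*y^2 - 22*y - 41) - 15*y^3 + 33*y^2 + 219*y - 45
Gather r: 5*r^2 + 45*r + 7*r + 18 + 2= 5*r^2 + 52*r + 20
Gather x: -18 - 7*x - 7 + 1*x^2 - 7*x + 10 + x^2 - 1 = 2*x^2 - 14*x - 16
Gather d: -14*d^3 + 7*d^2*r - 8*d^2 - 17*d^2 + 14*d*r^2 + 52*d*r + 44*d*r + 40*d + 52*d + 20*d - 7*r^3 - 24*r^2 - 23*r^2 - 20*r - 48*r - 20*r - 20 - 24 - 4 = -14*d^3 + d^2*(7*r - 25) + d*(14*r^2 + 96*r + 112) - 7*r^3 - 47*r^2 - 88*r - 48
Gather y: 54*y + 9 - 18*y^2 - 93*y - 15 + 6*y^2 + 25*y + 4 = -12*y^2 - 14*y - 2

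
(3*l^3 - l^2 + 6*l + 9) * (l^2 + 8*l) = 3*l^5 + 23*l^4 - 2*l^3 + 57*l^2 + 72*l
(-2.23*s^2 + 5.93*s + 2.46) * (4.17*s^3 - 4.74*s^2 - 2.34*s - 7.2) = -9.2991*s^5 + 35.2983*s^4 - 12.6318*s^3 - 9.4806*s^2 - 48.4524*s - 17.712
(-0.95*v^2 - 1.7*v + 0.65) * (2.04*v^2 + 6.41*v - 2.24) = -1.938*v^4 - 9.5575*v^3 - 7.443*v^2 + 7.9745*v - 1.456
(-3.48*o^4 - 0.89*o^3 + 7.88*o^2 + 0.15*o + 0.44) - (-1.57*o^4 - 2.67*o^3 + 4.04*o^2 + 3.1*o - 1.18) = -1.91*o^4 + 1.78*o^3 + 3.84*o^2 - 2.95*o + 1.62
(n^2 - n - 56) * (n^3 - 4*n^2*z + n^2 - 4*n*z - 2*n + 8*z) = n^5 - 4*n^4*z - 59*n^3 + 236*n^2*z - 54*n^2 + 216*n*z + 112*n - 448*z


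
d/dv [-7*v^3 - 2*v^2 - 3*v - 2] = -21*v^2 - 4*v - 3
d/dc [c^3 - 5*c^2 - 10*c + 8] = 3*c^2 - 10*c - 10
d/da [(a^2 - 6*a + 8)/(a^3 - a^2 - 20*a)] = (-a^4 + 12*a^3 - 50*a^2 + 16*a + 160)/(a^2*(a^4 - 2*a^3 - 39*a^2 + 40*a + 400))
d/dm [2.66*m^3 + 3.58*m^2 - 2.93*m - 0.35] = 7.98*m^2 + 7.16*m - 2.93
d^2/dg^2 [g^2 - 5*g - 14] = 2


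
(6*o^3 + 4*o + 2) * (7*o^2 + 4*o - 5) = 42*o^5 + 24*o^4 - 2*o^3 + 30*o^2 - 12*o - 10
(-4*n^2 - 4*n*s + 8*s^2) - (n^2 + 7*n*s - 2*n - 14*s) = -5*n^2 - 11*n*s + 2*n + 8*s^2 + 14*s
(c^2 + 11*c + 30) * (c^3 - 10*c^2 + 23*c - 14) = c^5 + c^4 - 57*c^3 - 61*c^2 + 536*c - 420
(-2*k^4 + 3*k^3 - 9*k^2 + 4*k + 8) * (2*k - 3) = -4*k^5 + 12*k^4 - 27*k^3 + 35*k^2 + 4*k - 24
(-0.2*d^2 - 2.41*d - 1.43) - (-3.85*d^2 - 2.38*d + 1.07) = 3.65*d^2 - 0.0300000000000002*d - 2.5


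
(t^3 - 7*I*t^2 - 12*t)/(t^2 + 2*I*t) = (t^2 - 7*I*t - 12)/(t + 2*I)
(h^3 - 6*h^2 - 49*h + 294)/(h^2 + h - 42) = h - 7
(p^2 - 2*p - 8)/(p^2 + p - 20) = (p + 2)/(p + 5)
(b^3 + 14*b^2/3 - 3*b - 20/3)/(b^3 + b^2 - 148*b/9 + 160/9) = 3*(b + 1)/(3*b - 8)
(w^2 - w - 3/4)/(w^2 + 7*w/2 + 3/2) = (w - 3/2)/(w + 3)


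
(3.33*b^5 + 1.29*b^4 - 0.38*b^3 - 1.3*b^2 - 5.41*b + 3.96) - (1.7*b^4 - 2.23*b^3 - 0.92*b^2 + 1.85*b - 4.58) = 3.33*b^5 - 0.41*b^4 + 1.85*b^3 - 0.38*b^2 - 7.26*b + 8.54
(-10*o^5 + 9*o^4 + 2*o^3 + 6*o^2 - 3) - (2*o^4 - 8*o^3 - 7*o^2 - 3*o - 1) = -10*o^5 + 7*o^4 + 10*o^3 + 13*o^2 + 3*o - 2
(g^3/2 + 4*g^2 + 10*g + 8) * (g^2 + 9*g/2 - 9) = g^5/2 + 25*g^4/4 + 47*g^3/2 + 17*g^2 - 54*g - 72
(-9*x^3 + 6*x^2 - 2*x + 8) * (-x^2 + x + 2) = 9*x^5 - 15*x^4 - 10*x^3 + 2*x^2 + 4*x + 16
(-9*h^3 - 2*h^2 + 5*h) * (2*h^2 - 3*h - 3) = -18*h^5 + 23*h^4 + 43*h^3 - 9*h^2 - 15*h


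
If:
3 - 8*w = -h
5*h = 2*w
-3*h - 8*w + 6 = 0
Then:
No Solution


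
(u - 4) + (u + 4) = 2*u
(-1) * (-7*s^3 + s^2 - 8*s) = 7*s^3 - s^2 + 8*s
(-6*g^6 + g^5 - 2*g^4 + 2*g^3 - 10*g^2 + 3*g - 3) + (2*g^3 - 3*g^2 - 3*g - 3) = -6*g^6 + g^5 - 2*g^4 + 4*g^3 - 13*g^2 - 6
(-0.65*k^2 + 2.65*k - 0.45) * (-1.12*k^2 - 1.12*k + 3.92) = 0.728*k^4 - 2.24*k^3 - 5.012*k^2 + 10.892*k - 1.764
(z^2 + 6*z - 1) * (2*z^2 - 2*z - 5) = 2*z^4 + 10*z^3 - 19*z^2 - 28*z + 5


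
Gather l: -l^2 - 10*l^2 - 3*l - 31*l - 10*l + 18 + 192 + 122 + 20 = -11*l^2 - 44*l + 352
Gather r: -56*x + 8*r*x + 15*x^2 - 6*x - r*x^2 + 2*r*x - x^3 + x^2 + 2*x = r*(-x^2 + 10*x) - x^3 + 16*x^2 - 60*x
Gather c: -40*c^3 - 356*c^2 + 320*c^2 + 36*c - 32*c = -40*c^3 - 36*c^2 + 4*c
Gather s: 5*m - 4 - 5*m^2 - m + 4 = -5*m^2 + 4*m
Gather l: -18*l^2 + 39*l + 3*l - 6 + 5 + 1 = -18*l^2 + 42*l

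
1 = 1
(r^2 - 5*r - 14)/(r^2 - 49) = (r + 2)/(r + 7)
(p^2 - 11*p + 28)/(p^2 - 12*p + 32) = (p - 7)/(p - 8)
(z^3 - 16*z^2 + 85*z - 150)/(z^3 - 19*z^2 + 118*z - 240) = (z - 5)/(z - 8)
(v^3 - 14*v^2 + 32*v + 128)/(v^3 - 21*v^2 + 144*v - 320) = (v + 2)/(v - 5)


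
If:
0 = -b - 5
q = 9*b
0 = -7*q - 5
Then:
No Solution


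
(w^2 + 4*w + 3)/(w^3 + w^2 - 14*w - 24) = (w + 1)/(w^2 - 2*w - 8)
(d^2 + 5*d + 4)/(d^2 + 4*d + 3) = (d + 4)/(d + 3)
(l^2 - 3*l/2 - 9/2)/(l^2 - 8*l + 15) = (l + 3/2)/(l - 5)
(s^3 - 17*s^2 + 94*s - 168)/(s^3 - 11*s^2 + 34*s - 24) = (s - 7)/(s - 1)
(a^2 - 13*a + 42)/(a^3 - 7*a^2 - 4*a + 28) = (a - 6)/(a^2 - 4)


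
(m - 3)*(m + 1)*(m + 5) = m^3 + 3*m^2 - 13*m - 15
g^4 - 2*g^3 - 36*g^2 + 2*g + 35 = (g - 7)*(g - 1)*(g + 1)*(g + 5)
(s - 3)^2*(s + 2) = s^3 - 4*s^2 - 3*s + 18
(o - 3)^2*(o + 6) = o^3 - 27*o + 54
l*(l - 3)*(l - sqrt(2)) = l^3 - 3*l^2 - sqrt(2)*l^2 + 3*sqrt(2)*l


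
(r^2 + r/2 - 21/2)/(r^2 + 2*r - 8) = (2*r^2 + r - 21)/(2*(r^2 + 2*r - 8))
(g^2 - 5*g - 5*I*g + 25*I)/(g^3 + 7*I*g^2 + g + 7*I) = (g^2 - 5*g - 5*I*g + 25*I)/(g^3 + 7*I*g^2 + g + 7*I)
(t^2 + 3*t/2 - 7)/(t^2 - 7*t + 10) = (t + 7/2)/(t - 5)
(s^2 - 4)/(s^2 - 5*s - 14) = (s - 2)/(s - 7)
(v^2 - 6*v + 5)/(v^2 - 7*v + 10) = (v - 1)/(v - 2)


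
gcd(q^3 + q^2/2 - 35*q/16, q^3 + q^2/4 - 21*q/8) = q^2 + 7*q/4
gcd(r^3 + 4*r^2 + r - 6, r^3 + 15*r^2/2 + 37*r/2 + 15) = r^2 + 5*r + 6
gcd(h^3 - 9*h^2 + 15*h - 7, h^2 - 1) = h - 1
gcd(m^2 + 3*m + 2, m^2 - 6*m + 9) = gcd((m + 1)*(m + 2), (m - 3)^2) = 1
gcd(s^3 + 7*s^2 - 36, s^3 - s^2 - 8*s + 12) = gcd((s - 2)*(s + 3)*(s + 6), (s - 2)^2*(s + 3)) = s^2 + s - 6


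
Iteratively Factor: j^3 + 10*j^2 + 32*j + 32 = (j + 4)*(j^2 + 6*j + 8) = (j + 4)^2*(j + 2)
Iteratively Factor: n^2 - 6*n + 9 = (n - 3)*(n - 3)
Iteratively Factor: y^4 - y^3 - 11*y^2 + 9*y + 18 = (y + 1)*(y^3 - 2*y^2 - 9*y + 18) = (y - 2)*(y + 1)*(y^2 - 9) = (y - 2)*(y + 1)*(y + 3)*(y - 3)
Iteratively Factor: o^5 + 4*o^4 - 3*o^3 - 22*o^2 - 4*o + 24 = (o - 2)*(o^4 + 6*o^3 + 9*o^2 - 4*o - 12) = (o - 2)*(o + 2)*(o^3 + 4*o^2 + o - 6) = (o - 2)*(o + 2)^2*(o^2 + 2*o - 3) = (o - 2)*(o - 1)*(o + 2)^2*(o + 3)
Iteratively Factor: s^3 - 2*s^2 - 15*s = (s + 3)*(s^2 - 5*s) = s*(s + 3)*(s - 5)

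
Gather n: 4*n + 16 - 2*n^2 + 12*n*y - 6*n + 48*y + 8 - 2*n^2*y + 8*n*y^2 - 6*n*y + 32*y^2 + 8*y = n^2*(-2*y - 2) + n*(8*y^2 + 6*y - 2) + 32*y^2 + 56*y + 24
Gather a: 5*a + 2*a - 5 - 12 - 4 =7*a - 21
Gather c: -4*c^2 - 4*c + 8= -4*c^2 - 4*c + 8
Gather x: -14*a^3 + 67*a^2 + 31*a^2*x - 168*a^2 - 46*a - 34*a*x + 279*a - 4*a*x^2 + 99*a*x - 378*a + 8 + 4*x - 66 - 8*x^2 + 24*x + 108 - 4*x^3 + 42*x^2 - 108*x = -14*a^3 - 101*a^2 - 145*a - 4*x^3 + x^2*(34 - 4*a) + x*(31*a^2 + 65*a - 80) + 50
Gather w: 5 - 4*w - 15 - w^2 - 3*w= -w^2 - 7*w - 10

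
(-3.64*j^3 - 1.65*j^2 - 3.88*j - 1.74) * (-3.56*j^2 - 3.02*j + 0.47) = 12.9584*j^5 + 16.8668*j^4 + 17.085*j^3 + 17.1365*j^2 + 3.4312*j - 0.8178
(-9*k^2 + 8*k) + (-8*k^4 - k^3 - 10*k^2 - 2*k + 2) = -8*k^4 - k^3 - 19*k^2 + 6*k + 2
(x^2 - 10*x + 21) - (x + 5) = x^2 - 11*x + 16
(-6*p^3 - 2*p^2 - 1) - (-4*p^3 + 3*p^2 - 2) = -2*p^3 - 5*p^2 + 1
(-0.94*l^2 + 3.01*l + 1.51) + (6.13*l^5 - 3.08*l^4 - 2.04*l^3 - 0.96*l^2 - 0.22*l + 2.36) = 6.13*l^5 - 3.08*l^4 - 2.04*l^3 - 1.9*l^2 + 2.79*l + 3.87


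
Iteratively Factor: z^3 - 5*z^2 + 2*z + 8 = (z - 2)*(z^2 - 3*z - 4) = (z - 2)*(z + 1)*(z - 4)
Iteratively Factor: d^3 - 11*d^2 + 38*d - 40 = (d - 4)*(d^2 - 7*d + 10) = (d - 5)*(d - 4)*(d - 2)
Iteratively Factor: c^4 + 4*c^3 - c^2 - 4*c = (c + 4)*(c^3 - c) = (c + 1)*(c + 4)*(c^2 - c) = (c - 1)*(c + 1)*(c + 4)*(c)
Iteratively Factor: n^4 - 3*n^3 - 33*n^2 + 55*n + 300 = (n - 5)*(n^3 + 2*n^2 - 23*n - 60) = (n - 5)*(n + 3)*(n^2 - n - 20) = (n - 5)*(n + 3)*(n + 4)*(n - 5)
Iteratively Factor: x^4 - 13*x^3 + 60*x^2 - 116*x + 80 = (x - 2)*(x^3 - 11*x^2 + 38*x - 40) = (x - 5)*(x - 2)*(x^2 - 6*x + 8) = (x - 5)*(x - 2)^2*(x - 4)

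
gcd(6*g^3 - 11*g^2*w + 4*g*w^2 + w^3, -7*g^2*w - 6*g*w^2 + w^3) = 1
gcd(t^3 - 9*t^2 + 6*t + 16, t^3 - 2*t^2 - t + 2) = t^2 - t - 2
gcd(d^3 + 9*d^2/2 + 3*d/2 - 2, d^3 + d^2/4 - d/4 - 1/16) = d - 1/2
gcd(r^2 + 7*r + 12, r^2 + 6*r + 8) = r + 4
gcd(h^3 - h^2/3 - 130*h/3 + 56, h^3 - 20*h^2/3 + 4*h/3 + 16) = h - 6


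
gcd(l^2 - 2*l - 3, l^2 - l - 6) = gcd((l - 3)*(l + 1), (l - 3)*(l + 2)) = l - 3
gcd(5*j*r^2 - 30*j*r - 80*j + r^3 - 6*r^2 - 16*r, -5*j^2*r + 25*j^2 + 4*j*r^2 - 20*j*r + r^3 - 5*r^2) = 5*j + r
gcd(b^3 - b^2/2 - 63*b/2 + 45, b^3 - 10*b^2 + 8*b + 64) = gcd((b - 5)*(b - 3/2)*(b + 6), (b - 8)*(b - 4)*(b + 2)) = 1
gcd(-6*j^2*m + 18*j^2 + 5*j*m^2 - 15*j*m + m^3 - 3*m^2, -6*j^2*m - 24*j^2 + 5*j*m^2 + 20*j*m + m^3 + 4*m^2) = 6*j^2 - 5*j*m - m^2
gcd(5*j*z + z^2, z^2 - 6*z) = z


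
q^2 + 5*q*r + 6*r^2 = (q + 2*r)*(q + 3*r)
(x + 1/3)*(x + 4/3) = x^2 + 5*x/3 + 4/9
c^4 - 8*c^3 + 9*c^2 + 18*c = c*(c - 6)*(c - 3)*(c + 1)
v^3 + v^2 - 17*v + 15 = (v - 3)*(v - 1)*(v + 5)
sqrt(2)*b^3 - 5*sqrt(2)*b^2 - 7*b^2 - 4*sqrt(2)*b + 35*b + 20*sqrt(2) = (b - 5)*(b - 4*sqrt(2))*(sqrt(2)*b + 1)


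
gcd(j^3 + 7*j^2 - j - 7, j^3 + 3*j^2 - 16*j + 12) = j - 1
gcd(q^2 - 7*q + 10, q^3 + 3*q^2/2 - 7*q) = q - 2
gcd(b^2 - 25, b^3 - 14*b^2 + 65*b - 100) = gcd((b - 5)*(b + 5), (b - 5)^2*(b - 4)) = b - 5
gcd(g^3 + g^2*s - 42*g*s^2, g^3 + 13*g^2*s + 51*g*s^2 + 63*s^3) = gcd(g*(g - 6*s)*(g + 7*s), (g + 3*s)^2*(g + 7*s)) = g + 7*s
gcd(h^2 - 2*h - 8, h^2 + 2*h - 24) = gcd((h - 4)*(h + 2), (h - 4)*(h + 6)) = h - 4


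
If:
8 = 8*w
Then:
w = 1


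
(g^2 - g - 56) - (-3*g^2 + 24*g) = 4*g^2 - 25*g - 56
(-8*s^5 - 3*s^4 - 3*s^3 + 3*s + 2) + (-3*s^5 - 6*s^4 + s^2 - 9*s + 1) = -11*s^5 - 9*s^4 - 3*s^3 + s^2 - 6*s + 3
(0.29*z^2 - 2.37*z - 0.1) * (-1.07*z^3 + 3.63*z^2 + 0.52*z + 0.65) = -0.3103*z^5 + 3.5886*z^4 - 8.3453*z^3 - 1.4069*z^2 - 1.5925*z - 0.065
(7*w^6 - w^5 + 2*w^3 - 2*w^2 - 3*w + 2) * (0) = 0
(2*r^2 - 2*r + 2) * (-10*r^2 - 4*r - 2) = -20*r^4 + 12*r^3 - 16*r^2 - 4*r - 4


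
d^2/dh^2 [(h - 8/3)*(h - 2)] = 2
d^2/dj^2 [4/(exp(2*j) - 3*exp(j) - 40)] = 4*((3 - 4*exp(j))*(-exp(2*j) + 3*exp(j) + 40) - 2*(2*exp(j) - 3)^2*exp(j))*exp(j)/(-exp(2*j) + 3*exp(j) + 40)^3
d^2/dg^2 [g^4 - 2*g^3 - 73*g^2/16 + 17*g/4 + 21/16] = 12*g^2 - 12*g - 73/8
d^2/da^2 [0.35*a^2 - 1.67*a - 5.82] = 0.700000000000000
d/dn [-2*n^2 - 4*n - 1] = -4*n - 4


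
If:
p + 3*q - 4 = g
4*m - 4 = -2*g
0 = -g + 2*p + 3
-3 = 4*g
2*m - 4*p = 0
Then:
No Solution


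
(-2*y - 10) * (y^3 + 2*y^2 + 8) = -2*y^4 - 14*y^3 - 20*y^2 - 16*y - 80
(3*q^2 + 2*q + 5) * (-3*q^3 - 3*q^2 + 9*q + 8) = -9*q^5 - 15*q^4 + 6*q^3 + 27*q^2 + 61*q + 40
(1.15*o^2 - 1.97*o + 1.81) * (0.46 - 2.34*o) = -2.691*o^3 + 5.1388*o^2 - 5.1416*o + 0.8326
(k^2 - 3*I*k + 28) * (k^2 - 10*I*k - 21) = k^4 - 13*I*k^3 - 23*k^2 - 217*I*k - 588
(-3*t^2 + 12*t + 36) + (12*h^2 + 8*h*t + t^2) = 12*h^2 + 8*h*t - 2*t^2 + 12*t + 36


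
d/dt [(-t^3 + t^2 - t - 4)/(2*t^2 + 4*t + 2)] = (-t^3 - 3*t^2 + 3*t + 7)/(2*(t^3 + 3*t^2 + 3*t + 1))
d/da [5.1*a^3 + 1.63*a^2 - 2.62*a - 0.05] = 15.3*a^2 + 3.26*a - 2.62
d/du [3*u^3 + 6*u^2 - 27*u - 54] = 9*u^2 + 12*u - 27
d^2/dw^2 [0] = 0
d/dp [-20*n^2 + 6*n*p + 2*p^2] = 6*n + 4*p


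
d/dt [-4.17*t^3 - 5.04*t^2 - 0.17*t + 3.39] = -12.51*t^2 - 10.08*t - 0.17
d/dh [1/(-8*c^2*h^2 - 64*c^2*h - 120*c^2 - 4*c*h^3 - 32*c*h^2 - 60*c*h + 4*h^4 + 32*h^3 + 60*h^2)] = (4*c^2*h + 16*c^2 + 3*c*h^2 + 16*c*h + 15*c - 4*h^3 - 24*h^2 - 30*h)/(4*(2*c^2*h^2 + 16*c^2*h + 30*c^2 + c*h^3 + 8*c*h^2 + 15*c*h - h^4 - 8*h^3 - 15*h^2)^2)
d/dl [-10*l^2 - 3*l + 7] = -20*l - 3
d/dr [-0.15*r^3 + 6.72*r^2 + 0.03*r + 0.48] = -0.45*r^2 + 13.44*r + 0.03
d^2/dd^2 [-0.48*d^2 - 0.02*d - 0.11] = -0.960000000000000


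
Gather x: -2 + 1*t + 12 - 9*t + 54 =64 - 8*t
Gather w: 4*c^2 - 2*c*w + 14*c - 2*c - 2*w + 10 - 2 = 4*c^2 + 12*c + w*(-2*c - 2) + 8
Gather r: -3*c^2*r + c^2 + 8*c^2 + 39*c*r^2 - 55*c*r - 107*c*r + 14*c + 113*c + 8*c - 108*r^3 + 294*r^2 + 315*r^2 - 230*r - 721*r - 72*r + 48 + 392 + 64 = 9*c^2 + 135*c - 108*r^3 + r^2*(39*c + 609) + r*(-3*c^2 - 162*c - 1023) + 504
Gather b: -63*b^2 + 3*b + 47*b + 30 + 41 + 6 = -63*b^2 + 50*b + 77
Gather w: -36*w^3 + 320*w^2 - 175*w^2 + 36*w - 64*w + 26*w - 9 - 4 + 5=-36*w^3 + 145*w^2 - 2*w - 8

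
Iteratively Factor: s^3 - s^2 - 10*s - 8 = (s + 1)*(s^2 - 2*s - 8) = (s - 4)*(s + 1)*(s + 2)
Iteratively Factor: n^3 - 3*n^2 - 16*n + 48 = (n - 3)*(n^2 - 16) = (n - 4)*(n - 3)*(n + 4)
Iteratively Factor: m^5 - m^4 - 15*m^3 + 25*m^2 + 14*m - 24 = (m + 1)*(m^4 - 2*m^3 - 13*m^2 + 38*m - 24) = (m - 1)*(m + 1)*(m^3 - m^2 - 14*m + 24) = (m - 3)*(m - 1)*(m + 1)*(m^2 + 2*m - 8) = (m - 3)*(m - 2)*(m - 1)*(m + 1)*(m + 4)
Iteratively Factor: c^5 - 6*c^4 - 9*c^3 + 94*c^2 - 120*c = (c - 2)*(c^4 - 4*c^3 - 17*c^2 + 60*c) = (c - 3)*(c - 2)*(c^3 - c^2 - 20*c) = (c - 3)*(c - 2)*(c + 4)*(c^2 - 5*c) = (c - 5)*(c - 3)*(c - 2)*(c + 4)*(c)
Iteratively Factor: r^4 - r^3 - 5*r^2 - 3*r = (r + 1)*(r^3 - 2*r^2 - 3*r) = (r - 3)*(r + 1)*(r^2 + r) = r*(r - 3)*(r + 1)*(r + 1)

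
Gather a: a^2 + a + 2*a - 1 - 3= a^2 + 3*a - 4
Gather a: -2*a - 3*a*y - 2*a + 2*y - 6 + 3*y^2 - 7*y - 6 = a*(-3*y - 4) + 3*y^2 - 5*y - 12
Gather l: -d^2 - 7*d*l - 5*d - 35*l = -d^2 - 5*d + l*(-7*d - 35)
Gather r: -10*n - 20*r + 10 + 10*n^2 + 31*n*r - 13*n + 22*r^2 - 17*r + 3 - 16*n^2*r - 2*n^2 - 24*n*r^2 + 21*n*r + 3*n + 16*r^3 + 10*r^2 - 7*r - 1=8*n^2 - 20*n + 16*r^3 + r^2*(32 - 24*n) + r*(-16*n^2 + 52*n - 44) + 12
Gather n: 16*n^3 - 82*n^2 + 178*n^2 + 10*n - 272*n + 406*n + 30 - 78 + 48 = 16*n^3 + 96*n^2 + 144*n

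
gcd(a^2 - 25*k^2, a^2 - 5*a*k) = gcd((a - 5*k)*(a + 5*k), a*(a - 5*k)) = a - 5*k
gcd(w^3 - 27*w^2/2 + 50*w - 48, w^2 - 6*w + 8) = w - 4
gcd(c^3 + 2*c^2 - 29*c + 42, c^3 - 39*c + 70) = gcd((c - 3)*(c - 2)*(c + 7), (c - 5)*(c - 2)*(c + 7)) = c^2 + 5*c - 14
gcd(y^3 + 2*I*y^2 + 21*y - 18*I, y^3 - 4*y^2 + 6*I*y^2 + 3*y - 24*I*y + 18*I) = y + 6*I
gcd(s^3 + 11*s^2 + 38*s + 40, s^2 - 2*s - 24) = s + 4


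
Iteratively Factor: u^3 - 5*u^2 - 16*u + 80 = (u + 4)*(u^2 - 9*u + 20) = (u - 5)*(u + 4)*(u - 4)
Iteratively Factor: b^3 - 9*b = (b)*(b^2 - 9) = b*(b + 3)*(b - 3)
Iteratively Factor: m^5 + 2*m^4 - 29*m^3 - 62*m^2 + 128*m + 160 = (m - 5)*(m^4 + 7*m^3 + 6*m^2 - 32*m - 32) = (m - 5)*(m + 4)*(m^3 + 3*m^2 - 6*m - 8) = (m - 5)*(m + 1)*(m + 4)*(m^2 + 2*m - 8) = (m - 5)*(m + 1)*(m + 4)^2*(m - 2)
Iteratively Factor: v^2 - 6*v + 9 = (v - 3)*(v - 3)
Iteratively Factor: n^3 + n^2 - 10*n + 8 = (n + 4)*(n^2 - 3*n + 2) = (n - 1)*(n + 4)*(n - 2)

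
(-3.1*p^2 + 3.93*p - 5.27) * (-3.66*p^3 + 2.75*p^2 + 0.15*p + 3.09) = 11.346*p^5 - 22.9088*p^4 + 29.6307*p^3 - 23.482*p^2 + 11.3532*p - 16.2843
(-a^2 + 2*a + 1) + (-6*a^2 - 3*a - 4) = -7*a^2 - a - 3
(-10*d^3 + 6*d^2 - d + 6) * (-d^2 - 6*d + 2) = 10*d^5 + 54*d^4 - 55*d^3 + 12*d^2 - 38*d + 12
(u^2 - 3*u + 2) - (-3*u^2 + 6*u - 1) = 4*u^2 - 9*u + 3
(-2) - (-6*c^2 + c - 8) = 6*c^2 - c + 6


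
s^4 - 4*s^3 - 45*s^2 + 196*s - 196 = (s - 7)*(s - 2)^2*(s + 7)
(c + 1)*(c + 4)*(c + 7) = c^3 + 12*c^2 + 39*c + 28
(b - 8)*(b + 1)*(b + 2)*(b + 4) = b^4 - b^3 - 42*b^2 - 104*b - 64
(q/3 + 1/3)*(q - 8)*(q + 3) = q^3/3 - 4*q^2/3 - 29*q/3 - 8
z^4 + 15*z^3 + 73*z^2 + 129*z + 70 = (z + 1)*(z + 2)*(z + 5)*(z + 7)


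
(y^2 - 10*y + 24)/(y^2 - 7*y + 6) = (y - 4)/(y - 1)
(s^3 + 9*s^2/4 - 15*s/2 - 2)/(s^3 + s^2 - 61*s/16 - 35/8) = 4*(4*s^2 + 17*s + 4)/(16*s^2 + 48*s + 35)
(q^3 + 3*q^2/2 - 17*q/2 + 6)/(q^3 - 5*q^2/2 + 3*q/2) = (q + 4)/q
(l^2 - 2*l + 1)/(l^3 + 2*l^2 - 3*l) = (l - 1)/(l*(l + 3))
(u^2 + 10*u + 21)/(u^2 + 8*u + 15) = (u + 7)/(u + 5)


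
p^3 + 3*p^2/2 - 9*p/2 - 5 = (p - 2)*(p + 1)*(p + 5/2)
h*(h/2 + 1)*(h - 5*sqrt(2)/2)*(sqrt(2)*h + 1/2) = sqrt(2)*h^4/2 - 9*h^3/4 + sqrt(2)*h^3 - 9*h^2/2 - 5*sqrt(2)*h^2/8 - 5*sqrt(2)*h/4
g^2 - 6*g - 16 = (g - 8)*(g + 2)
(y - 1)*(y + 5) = y^2 + 4*y - 5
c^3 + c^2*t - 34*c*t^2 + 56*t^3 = (c - 4*t)*(c - 2*t)*(c + 7*t)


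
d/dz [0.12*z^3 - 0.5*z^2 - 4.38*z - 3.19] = 0.36*z^2 - 1.0*z - 4.38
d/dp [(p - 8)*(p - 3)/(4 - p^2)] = (-11*p^2 + 56*p - 44)/(p^4 - 8*p^2 + 16)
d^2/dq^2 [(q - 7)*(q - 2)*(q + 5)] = 6*q - 8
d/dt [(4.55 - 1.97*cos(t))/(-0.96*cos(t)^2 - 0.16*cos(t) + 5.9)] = (1.8912*cos(t)^2 - 8.736*cos(t) + 10.895)*sin(t)/(0.9216*cos(t)^4 + 0.3072*cos(t)^3 - 11.3024*cos(t)^2 - 1.888*cos(t) + 34.81)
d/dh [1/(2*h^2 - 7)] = -4*h/(2*h^2 - 7)^2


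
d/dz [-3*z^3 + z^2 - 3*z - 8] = -9*z^2 + 2*z - 3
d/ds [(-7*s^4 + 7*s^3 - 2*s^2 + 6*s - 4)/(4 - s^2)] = (14*s^5 - 7*s^4 - 112*s^3 + 90*s^2 - 24*s + 24)/(s^4 - 8*s^2 + 16)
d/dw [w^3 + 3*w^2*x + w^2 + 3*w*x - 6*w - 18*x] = 3*w^2 + 6*w*x + 2*w + 3*x - 6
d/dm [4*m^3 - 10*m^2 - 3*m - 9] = 12*m^2 - 20*m - 3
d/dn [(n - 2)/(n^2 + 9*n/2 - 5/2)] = 2*(-2*n^2 + 8*n + 13)/(4*n^4 + 36*n^3 + 61*n^2 - 90*n + 25)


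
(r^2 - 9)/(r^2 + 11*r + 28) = (r^2 - 9)/(r^2 + 11*r + 28)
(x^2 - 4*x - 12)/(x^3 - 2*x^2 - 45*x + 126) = (x + 2)/(x^2 + 4*x - 21)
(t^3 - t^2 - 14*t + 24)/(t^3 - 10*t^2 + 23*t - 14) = (t^2 + t - 12)/(t^2 - 8*t + 7)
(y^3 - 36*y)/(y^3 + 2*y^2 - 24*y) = (y - 6)/(y - 4)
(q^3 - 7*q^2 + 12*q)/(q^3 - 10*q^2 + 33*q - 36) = q/(q - 3)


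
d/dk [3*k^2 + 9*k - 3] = 6*k + 9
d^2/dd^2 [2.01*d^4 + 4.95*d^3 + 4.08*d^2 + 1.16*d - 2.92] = 24.12*d^2 + 29.7*d + 8.16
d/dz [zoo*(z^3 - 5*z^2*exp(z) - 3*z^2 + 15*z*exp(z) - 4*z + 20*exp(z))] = zoo*(z^2*exp(z) + z^2 + z*exp(z) + z + exp(z) + 1)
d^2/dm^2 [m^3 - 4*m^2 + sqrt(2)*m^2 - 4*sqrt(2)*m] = 6*m - 8 + 2*sqrt(2)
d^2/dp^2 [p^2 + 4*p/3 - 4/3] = 2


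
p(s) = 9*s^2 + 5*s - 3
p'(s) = 18*s + 5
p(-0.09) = -3.38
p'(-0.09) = 3.38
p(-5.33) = 226.03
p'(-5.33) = -90.94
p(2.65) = 73.45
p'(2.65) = 52.70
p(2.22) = 52.46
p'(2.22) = 44.96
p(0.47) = 1.34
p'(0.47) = 13.46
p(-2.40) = 36.84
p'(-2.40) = -38.20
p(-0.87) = -0.54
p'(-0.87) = -10.66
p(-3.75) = 104.81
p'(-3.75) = -62.50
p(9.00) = 771.00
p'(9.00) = 167.00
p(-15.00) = 1947.00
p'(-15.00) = -265.00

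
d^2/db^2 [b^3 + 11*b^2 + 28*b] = 6*b + 22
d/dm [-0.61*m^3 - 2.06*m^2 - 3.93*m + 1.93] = -1.83*m^2 - 4.12*m - 3.93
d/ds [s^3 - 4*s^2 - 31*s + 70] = 3*s^2 - 8*s - 31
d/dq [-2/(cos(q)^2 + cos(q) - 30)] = -2*(2*cos(q) + 1)*sin(q)/(cos(q)^2 + cos(q) - 30)^2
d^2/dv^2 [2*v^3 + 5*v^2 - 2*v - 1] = 12*v + 10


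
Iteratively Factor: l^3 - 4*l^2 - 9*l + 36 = (l - 3)*(l^2 - l - 12) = (l - 3)*(l + 3)*(l - 4)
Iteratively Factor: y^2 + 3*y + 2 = (y + 2)*(y + 1)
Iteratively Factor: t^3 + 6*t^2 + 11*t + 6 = (t + 3)*(t^2 + 3*t + 2) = (t + 2)*(t + 3)*(t + 1)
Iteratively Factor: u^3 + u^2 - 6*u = (u)*(u^2 + u - 6) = u*(u + 3)*(u - 2)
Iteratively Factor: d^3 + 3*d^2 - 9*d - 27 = (d - 3)*(d^2 + 6*d + 9) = (d - 3)*(d + 3)*(d + 3)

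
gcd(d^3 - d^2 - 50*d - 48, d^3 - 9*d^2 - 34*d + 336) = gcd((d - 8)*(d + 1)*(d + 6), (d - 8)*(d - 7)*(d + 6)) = d^2 - 2*d - 48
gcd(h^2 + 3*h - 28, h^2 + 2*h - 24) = h - 4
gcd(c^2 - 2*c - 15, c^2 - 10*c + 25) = c - 5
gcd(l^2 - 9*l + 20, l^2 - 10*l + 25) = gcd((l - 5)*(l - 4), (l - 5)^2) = l - 5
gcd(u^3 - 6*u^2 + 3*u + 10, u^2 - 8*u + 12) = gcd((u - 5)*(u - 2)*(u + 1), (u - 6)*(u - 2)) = u - 2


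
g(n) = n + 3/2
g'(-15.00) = 1.00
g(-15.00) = -13.50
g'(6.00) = 1.00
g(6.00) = 7.50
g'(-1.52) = 1.00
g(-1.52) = -0.02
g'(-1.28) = 1.00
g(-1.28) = 0.22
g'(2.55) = 1.00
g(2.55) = 4.05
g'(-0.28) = 1.00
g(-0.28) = 1.22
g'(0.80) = 1.00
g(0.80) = 2.30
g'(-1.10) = 1.00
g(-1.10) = 0.40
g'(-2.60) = 1.00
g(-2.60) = -1.10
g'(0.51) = 1.00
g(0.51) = 2.01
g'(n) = 1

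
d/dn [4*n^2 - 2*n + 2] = 8*n - 2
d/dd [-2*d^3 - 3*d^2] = 6*d*(-d - 1)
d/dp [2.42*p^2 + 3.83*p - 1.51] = 4.84*p + 3.83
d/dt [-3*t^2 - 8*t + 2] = -6*t - 8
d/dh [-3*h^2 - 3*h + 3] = -6*h - 3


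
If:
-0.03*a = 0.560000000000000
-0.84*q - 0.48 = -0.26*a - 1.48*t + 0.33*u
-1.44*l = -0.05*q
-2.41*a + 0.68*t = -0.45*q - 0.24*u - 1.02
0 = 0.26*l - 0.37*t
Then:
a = -18.67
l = 12.39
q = 356.85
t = 8.71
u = -885.46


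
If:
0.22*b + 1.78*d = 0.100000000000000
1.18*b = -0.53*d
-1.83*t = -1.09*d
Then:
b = -0.03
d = 0.06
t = 0.04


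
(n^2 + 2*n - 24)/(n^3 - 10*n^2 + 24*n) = (n + 6)/(n*(n - 6))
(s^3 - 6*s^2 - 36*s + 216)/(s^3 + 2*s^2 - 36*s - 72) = (s - 6)/(s + 2)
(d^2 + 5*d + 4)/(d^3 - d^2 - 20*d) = (d + 1)/(d*(d - 5))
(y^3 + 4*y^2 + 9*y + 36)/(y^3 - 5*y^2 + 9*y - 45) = (y + 4)/(y - 5)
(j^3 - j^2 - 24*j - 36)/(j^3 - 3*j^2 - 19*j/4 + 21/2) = 4*(j^2 - 3*j - 18)/(4*j^2 - 20*j + 21)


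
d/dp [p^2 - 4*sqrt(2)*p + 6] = 2*p - 4*sqrt(2)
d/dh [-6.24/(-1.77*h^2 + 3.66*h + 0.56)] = (22.8384 - 22.0896*h)/(-1.77*h^2 + 3.66*h + 0.56)^2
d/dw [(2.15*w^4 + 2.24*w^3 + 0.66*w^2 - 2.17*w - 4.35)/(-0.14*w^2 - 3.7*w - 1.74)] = (-0.602*w^5 - 24.1786*w^4 - 31.54*w^3 - 14.4386*w^2 - 3.5148*w - 12.3192)/(0.0196*w^4 + 1.036*w^3 + 14.1772*w^2 + 12.876*w + 3.0276)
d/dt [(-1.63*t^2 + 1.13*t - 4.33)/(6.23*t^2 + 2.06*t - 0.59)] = (-10.3977*t^2 + 55.8752*t + 8.2531)/(38.8129*t^4 + 25.6676*t^3 - 3.1078*t^2 - 2.4308*t + 0.3481)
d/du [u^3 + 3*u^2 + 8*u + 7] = 3*u^2 + 6*u + 8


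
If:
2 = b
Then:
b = 2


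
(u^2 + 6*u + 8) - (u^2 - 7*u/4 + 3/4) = 31*u/4 + 29/4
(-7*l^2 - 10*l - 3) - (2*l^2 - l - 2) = -9*l^2 - 9*l - 1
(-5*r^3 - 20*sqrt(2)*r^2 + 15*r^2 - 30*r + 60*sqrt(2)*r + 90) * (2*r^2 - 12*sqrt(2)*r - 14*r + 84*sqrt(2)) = -10*r^5 + 20*sqrt(2)*r^4 + 100*r^4 - 200*sqrt(2)*r^3 + 210*r^3 - 4200*r^2 + 780*sqrt(2)*r^2 - 3600*sqrt(2)*r + 8820*r + 7560*sqrt(2)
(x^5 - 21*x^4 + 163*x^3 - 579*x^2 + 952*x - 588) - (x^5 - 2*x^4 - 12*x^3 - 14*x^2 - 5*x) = -19*x^4 + 175*x^3 - 565*x^2 + 957*x - 588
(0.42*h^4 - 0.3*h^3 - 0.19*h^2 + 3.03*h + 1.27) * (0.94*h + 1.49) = 0.3948*h^5 + 0.3438*h^4 - 0.6256*h^3 + 2.5651*h^2 + 5.7085*h + 1.8923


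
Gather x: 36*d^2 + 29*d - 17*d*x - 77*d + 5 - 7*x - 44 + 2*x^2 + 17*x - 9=36*d^2 - 48*d + 2*x^2 + x*(10 - 17*d) - 48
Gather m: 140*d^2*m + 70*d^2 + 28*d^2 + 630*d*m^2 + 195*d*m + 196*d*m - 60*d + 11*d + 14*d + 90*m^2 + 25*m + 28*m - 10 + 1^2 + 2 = 98*d^2 - 35*d + m^2*(630*d + 90) + m*(140*d^2 + 391*d + 53) - 7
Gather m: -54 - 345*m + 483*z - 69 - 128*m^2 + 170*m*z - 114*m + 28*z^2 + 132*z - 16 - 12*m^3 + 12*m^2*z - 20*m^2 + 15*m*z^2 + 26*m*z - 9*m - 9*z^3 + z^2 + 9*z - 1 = -12*m^3 + m^2*(12*z - 148) + m*(15*z^2 + 196*z - 468) - 9*z^3 + 29*z^2 + 624*z - 140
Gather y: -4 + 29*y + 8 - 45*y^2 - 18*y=-45*y^2 + 11*y + 4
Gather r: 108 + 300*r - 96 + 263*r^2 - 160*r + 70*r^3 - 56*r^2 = 70*r^3 + 207*r^2 + 140*r + 12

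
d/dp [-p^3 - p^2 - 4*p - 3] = -3*p^2 - 2*p - 4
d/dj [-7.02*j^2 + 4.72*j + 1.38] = 4.72 - 14.04*j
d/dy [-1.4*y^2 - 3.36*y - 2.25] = -2.8*y - 3.36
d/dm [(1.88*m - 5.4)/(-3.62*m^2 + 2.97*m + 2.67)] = (6.8056*m^2 - 39.096*m + 21.0576)/(13.1044*m^4 - 21.5028*m^3 - 10.5099*m^2 + 15.8598*m + 7.1289)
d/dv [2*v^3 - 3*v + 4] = 6*v^2 - 3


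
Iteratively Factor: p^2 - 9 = (p + 3)*(p - 3)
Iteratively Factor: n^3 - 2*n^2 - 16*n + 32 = (n + 4)*(n^2 - 6*n + 8) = (n - 2)*(n + 4)*(n - 4)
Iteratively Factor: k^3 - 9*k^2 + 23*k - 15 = (k - 5)*(k^2 - 4*k + 3) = (k - 5)*(k - 3)*(k - 1)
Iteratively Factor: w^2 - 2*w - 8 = (w - 4)*(w + 2)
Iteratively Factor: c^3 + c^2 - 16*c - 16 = (c + 1)*(c^2 - 16) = (c + 1)*(c + 4)*(c - 4)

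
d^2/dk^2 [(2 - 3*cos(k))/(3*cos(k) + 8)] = 30*(3*sin(k)^2 + 8*cos(k) + 3)/(3*cos(k) + 8)^3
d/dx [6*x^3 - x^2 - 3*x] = 18*x^2 - 2*x - 3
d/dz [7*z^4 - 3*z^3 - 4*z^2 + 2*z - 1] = 28*z^3 - 9*z^2 - 8*z + 2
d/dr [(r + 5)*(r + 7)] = 2*r + 12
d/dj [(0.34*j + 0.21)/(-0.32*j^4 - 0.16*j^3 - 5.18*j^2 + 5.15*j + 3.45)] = (0.3264*j^4 + 0.3776*j^3 + 1.862*j^2 + 2.1756*j + 0.0914999999999999)/(0.1024*j^8 + 0.1024*j^7 + 3.3408*j^6 - 1.6384*j^5 + 22.9764*j^4 - 54.458*j^3 - 9.21949999999999*j^2 + 35.535*j + 11.9025)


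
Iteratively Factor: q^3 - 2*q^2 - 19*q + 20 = (q - 1)*(q^2 - q - 20) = (q - 1)*(q + 4)*(q - 5)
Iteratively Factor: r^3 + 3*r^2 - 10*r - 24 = (r - 3)*(r^2 + 6*r + 8) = (r - 3)*(r + 4)*(r + 2)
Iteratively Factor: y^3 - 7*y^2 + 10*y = (y)*(y^2 - 7*y + 10) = y*(y - 2)*(y - 5)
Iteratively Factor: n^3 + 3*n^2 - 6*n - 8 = (n + 4)*(n^2 - n - 2) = (n - 2)*(n + 4)*(n + 1)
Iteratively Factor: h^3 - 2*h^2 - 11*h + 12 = (h - 1)*(h^2 - h - 12) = (h - 1)*(h + 3)*(h - 4)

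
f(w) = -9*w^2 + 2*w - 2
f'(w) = 2 - 18*w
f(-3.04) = -91.25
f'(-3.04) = 56.72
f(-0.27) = -3.20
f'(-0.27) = 6.86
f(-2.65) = -70.50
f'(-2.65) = 49.70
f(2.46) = -51.54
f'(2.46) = -42.28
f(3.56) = -108.94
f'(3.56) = -62.08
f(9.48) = -791.87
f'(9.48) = -168.64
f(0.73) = -5.34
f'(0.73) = -11.14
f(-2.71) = -73.52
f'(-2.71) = 50.78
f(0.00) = -2.00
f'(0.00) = 2.00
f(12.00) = -1274.00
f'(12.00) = -214.00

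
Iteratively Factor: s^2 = (s)*(s)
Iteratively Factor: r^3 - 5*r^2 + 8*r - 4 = (r - 1)*(r^2 - 4*r + 4) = (r - 2)*(r - 1)*(r - 2)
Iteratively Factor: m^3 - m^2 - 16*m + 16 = (m - 4)*(m^2 + 3*m - 4) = (m - 4)*(m + 4)*(m - 1)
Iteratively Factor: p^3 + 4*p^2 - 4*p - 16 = (p + 4)*(p^2 - 4) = (p - 2)*(p + 4)*(p + 2)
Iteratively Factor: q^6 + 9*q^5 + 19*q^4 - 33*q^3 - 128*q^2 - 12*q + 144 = (q + 3)*(q^5 + 6*q^4 + q^3 - 36*q^2 - 20*q + 48) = (q + 2)*(q + 3)*(q^4 + 4*q^3 - 7*q^2 - 22*q + 24) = (q + 2)*(q + 3)*(q + 4)*(q^3 - 7*q + 6) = (q - 1)*(q + 2)*(q + 3)*(q + 4)*(q^2 + q - 6) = (q - 1)*(q + 2)*(q + 3)^2*(q + 4)*(q - 2)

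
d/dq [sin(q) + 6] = cos(q)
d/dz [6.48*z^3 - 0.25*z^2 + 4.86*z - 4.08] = 19.44*z^2 - 0.5*z + 4.86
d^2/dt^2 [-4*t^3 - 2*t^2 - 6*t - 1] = -24*t - 4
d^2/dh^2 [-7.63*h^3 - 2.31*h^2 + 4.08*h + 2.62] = -45.78*h - 4.62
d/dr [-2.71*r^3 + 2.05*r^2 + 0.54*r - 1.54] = -8.13*r^2 + 4.1*r + 0.54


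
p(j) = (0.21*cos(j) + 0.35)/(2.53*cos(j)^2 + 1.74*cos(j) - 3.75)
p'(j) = (5.06*sin(j)*cos(j) + 1.74*sin(j))*(0.21*cos(j) + 0.35)/(2.53*cos(j)^2 + 1.74*cos(j) - 3.75)^2 - 0.21*sin(j)/(2.53*cos(j)^2 + 1.74*cos(j) - 3.75)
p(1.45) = -0.11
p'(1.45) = 0.13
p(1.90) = -0.07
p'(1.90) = 0.05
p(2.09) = -0.06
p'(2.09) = 0.04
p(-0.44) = -5.16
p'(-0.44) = -133.33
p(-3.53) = -0.05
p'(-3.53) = 0.01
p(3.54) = -0.05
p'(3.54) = -0.01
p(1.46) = -0.11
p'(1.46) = 0.13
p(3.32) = -0.05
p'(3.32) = -0.00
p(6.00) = 2.18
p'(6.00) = -15.64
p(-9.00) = -0.05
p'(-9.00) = -0.00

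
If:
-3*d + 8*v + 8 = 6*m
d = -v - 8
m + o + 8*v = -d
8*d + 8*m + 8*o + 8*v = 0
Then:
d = -8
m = 16/3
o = 8/3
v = 0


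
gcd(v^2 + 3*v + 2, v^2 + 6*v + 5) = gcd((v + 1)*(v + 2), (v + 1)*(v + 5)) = v + 1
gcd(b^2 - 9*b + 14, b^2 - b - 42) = b - 7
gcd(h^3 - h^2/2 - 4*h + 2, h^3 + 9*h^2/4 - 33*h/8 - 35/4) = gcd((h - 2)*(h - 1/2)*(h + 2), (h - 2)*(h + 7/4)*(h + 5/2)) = h - 2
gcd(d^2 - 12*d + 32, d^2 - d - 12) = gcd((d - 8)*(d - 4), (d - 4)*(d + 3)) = d - 4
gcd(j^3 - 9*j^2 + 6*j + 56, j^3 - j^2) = 1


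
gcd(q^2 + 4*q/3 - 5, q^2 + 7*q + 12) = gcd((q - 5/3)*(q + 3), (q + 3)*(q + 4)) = q + 3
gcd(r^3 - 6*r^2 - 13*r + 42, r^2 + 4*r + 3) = r + 3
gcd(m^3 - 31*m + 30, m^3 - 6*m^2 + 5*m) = m^2 - 6*m + 5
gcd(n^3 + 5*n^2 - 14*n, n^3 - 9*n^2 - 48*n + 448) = n + 7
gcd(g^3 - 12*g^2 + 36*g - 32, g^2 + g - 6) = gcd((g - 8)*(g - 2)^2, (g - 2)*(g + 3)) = g - 2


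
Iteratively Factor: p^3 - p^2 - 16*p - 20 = (p + 2)*(p^2 - 3*p - 10) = (p - 5)*(p + 2)*(p + 2)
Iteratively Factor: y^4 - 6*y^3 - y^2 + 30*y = (y - 3)*(y^3 - 3*y^2 - 10*y) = (y - 5)*(y - 3)*(y^2 + 2*y) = (y - 5)*(y - 3)*(y + 2)*(y)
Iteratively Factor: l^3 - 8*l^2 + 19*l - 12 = (l - 3)*(l^2 - 5*l + 4) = (l - 4)*(l - 3)*(l - 1)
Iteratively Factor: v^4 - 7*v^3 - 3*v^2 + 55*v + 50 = (v - 5)*(v^3 - 2*v^2 - 13*v - 10) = (v - 5)*(v + 2)*(v^2 - 4*v - 5) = (v - 5)*(v + 1)*(v + 2)*(v - 5)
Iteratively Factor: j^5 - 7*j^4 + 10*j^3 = (j)*(j^4 - 7*j^3 + 10*j^2) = j*(j - 2)*(j^3 - 5*j^2) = j^2*(j - 2)*(j^2 - 5*j) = j^3*(j - 2)*(j - 5)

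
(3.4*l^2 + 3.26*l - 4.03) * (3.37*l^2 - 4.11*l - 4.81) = 11.458*l^4 - 2.9878*l^3 - 43.3337*l^2 + 0.882700000000003*l + 19.3843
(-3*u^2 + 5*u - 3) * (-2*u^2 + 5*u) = 6*u^4 - 25*u^3 + 31*u^2 - 15*u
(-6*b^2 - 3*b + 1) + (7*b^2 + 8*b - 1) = b^2 + 5*b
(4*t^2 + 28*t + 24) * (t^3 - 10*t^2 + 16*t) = 4*t^5 - 12*t^4 - 192*t^3 + 208*t^2 + 384*t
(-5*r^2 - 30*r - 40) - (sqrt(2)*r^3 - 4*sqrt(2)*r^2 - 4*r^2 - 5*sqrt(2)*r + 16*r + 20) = -sqrt(2)*r^3 - r^2 + 4*sqrt(2)*r^2 - 46*r + 5*sqrt(2)*r - 60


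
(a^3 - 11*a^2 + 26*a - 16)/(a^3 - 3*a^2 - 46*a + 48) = (a - 2)/(a + 6)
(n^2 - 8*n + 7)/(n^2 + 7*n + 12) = (n^2 - 8*n + 7)/(n^2 + 7*n + 12)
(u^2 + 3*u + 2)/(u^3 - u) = (u + 2)/(u*(u - 1))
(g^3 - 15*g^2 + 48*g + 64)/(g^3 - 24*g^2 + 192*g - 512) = (g + 1)/(g - 8)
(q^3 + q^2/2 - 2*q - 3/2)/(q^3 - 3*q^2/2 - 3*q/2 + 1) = (2*q^2 - q - 3)/(2*q^2 - 5*q + 2)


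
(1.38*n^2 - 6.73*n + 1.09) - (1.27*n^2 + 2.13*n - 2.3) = 0.11*n^2 - 8.86*n + 3.39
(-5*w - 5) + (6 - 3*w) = 1 - 8*w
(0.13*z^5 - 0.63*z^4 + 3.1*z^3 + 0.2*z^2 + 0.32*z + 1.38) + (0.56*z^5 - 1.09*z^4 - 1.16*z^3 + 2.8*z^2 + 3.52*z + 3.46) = 0.69*z^5 - 1.72*z^4 + 1.94*z^3 + 3.0*z^2 + 3.84*z + 4.84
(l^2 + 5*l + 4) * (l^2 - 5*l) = l^4 - 21*l^2 - 20*l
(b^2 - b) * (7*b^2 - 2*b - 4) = 7*b^4 - 9*b^3 - 2*b^2 + 4*b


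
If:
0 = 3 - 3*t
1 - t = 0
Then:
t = 1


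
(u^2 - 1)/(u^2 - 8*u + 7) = (u + 1)/(u - 7)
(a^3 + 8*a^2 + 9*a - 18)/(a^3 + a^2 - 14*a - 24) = (a^2 + 5*a - 6)/(a^2 - 2*a - 8)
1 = 1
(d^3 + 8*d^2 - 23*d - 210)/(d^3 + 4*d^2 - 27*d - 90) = (d + 7)/(d + 3)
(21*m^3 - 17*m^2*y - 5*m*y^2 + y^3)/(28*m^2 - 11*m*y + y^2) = (-3*m^2 + 2*m*y + y^2)/(-4*m + y)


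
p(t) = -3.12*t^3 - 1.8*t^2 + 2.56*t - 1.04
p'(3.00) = -92.48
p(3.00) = -93.80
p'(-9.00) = -723.20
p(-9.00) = 2104.60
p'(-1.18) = -6.22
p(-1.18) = -1.44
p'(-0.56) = 1.64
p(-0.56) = -2.49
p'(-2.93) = -67.25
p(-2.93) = 54.49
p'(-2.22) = -35.58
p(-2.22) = 18.54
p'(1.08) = -12.25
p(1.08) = -4.31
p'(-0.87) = -1.39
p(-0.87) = -2.58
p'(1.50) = -23.90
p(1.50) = -11.78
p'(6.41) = -405.10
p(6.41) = -880.32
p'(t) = -9.36*t^2 - 3.6*t + 2.56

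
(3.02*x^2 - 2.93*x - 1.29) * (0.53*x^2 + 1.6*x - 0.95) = 1.6006*x^4 + 3.2791*x^3 - 8.2407*x^2 + 0.7195*x + 1.2255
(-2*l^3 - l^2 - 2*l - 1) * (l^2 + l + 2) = -2*l^5 - 3*l^4 - 7*l^3 - 5*l^2 - 5*l - 2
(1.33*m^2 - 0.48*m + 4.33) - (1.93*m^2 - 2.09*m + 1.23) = -0.6*m^2 + 1.61*m + 3.1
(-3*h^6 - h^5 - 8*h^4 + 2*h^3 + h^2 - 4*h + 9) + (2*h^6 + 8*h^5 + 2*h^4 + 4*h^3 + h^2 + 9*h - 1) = -h^6 + 7*h^5 - 6*h^4 + 6*h^3 + 2*h^2 + 5*h + 8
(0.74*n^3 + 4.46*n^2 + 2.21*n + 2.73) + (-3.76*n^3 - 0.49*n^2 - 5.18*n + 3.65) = -3.02*n^3 + 3.97*n^2 - 2.97*n + 6.38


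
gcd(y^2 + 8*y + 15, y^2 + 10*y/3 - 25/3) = y + 5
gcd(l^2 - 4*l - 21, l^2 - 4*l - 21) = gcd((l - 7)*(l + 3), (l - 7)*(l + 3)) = l^2 - 4*l - 21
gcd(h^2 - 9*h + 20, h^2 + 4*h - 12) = 1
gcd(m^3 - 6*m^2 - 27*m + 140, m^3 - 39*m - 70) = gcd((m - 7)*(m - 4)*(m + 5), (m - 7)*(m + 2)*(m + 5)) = m^2 - 2*m - 35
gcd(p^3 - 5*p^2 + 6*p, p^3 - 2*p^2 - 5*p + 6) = p - 3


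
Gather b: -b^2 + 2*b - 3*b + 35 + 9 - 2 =-b^2 - b + 42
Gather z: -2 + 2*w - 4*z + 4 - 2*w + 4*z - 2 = 0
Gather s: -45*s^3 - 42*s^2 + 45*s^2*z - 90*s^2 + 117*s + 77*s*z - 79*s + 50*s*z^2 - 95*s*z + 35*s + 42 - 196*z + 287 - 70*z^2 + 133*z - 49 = -45*s^3 + s^2*(45*z - 132) + s*(50*z^2 - 18*z + 73) - 70*z^2 - 63*z + 280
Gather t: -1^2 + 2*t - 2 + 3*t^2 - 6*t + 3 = 3*t^2 - 4*t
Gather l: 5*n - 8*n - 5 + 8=3 - 3*n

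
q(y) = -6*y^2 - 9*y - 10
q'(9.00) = -117.00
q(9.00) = -577.00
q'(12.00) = -153.00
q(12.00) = -982.00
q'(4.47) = -62.64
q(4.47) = -170.12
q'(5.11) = -70.32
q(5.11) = -212.66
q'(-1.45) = 8.40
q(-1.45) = -9.56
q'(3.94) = -56.28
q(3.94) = -138.60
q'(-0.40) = -4.20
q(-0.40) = -7.36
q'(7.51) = -99.12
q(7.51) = -415.99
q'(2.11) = -34.32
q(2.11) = -55.70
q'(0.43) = -14.16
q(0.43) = -14.98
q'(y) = -12*y - 9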